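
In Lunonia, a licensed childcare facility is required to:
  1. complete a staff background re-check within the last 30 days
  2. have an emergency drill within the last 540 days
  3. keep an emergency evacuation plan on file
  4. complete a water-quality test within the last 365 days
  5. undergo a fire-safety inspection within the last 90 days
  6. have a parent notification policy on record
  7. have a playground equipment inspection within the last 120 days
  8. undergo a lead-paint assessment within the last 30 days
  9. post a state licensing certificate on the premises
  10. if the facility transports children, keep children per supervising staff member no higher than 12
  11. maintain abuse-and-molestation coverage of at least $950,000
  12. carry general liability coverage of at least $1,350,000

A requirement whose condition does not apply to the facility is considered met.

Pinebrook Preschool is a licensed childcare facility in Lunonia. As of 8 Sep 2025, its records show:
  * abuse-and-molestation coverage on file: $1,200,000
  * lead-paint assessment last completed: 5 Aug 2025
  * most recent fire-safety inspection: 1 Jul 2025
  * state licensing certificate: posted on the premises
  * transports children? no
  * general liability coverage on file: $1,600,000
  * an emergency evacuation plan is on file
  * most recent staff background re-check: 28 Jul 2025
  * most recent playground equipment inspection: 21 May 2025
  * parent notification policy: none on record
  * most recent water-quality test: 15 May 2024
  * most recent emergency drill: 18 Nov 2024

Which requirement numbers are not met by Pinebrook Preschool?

1. staff background re-check 42 days ago vs limit 30 → not met
2. emergency drill 294 days ago vs limit 540 → met
3. emergency evacuation plan present → met
4. water-quality test 481 days ago vs limit 365 → not met
5. fire-safety inspection 69 days ago vs limit 90 → met
6. parent notification policy absent → not met
7. playground equipment inspection 110 days ago vs limit 120 → met
8. lead-paint assessment 34 days ago vs limit 30 → not met
9. state licensing certificate present → met
10. condition 'transports children' does not hold → requirement n/a → met
11. abuse-and-molestation coverage $1,200,000 ≥ $950,000 → met
12. general liability coverage $1,600,000 ≥ $1,350,000 → met
Not met: 1, 4, 6, 8

1, 4, 6, 8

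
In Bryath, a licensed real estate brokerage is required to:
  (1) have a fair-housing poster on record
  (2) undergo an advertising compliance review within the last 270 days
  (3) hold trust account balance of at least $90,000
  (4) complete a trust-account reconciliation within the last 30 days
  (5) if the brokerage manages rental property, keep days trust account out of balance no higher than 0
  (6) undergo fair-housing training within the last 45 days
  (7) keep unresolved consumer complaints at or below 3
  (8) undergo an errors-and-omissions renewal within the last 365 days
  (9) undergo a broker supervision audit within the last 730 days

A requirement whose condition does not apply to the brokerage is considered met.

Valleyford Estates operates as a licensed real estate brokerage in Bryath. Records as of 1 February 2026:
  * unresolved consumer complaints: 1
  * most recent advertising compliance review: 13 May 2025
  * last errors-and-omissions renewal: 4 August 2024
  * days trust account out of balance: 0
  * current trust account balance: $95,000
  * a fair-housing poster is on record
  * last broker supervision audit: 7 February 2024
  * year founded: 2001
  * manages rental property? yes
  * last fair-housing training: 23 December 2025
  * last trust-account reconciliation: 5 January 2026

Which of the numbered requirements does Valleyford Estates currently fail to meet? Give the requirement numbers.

1. fair-housing poster present → met
2. advertising compliance review 264 days ago vs limit 270 → met
3. trust account balance $95,000 ≥ $90,000 → met
4. trust-account reconciliation 27 days ago vs limit 30 → met
5. condition 'manages rental property' holds; days trust account out of balance 0 ≤ 0 → met
6. fair-housing training 40 days ago vs limit 45 → met
7. unresolved consumer complaints 1 ≤ 3 → met
8. errors-and-omissions renewal 546 days ago vs limit 365 → not met
9. broker supervision audit 725 days ago vs limit 730 → met
Not met: 8

8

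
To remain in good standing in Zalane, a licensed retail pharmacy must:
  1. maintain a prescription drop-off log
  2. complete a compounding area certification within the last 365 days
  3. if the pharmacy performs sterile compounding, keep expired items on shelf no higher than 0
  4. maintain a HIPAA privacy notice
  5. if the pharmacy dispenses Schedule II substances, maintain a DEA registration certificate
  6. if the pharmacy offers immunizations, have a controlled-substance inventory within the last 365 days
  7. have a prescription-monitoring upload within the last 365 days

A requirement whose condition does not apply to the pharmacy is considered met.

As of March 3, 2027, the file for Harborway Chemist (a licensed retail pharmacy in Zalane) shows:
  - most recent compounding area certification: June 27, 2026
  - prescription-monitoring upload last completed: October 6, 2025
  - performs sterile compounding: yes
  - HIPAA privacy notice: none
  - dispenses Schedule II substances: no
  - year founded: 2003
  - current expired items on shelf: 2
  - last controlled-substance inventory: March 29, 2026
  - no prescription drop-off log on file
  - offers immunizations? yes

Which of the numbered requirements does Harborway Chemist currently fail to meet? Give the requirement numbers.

1, 3, 4, 7

1. prescription drop-off log absent → not met
2. compounding area certification 249 days ago vs limit 365 → met
3. condition 'performs sterile compounding' holds; expired items on shelf 2 > 0 → not met
4. HIPAA privacy notice absent → not met
5. condition 'dispenses Schedule II substances' does not hold → requirement n/a → met
6. condition 'offers immunizations' holds; controlled-substance inventory 339 days ago vs limit 365 → met
7. prescription-monitoring upload 513 days ago vs limit 365 → not met
Not met: 1, 3, 4, 7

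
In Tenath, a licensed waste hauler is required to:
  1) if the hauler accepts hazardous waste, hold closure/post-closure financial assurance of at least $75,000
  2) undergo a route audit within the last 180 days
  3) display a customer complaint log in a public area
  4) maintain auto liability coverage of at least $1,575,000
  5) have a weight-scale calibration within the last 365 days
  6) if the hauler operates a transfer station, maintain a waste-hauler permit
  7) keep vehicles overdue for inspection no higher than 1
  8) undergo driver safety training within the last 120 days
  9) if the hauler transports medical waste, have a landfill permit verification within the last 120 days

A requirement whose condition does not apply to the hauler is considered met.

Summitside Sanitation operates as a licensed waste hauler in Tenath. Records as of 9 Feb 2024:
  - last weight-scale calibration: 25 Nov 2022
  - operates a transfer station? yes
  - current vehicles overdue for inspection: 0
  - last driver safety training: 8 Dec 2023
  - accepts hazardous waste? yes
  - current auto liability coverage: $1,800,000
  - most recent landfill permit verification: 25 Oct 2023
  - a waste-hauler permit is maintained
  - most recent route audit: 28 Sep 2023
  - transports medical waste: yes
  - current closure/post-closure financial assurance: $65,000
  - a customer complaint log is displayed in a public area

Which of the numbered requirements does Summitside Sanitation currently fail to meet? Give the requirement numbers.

1. condition 'accepts hazardous waste' holds; closure/post-closure financial assurance $65,000 < $75,000 → not met
2. route audit 134 days ago vs limit 180 → met
3. customer complaint log present → met
4. auto liability coverage $1,800,000 ≥ $1,575,000 → met
5. weight-scale calibration 441 days ago vs limit 365 → not met
6. condition 'operates a transfer station' holds; waste-hauler permit present → met
7. vehicles overdue for inspection 0 ≤ 1 → met
8. driver safety training 63 days ago vs limit 120 → met
9. condition 'transports medical waste' holds; landfill permit verification 107 days ago vs limit 120 → met
Not met: 1, 5

1, 5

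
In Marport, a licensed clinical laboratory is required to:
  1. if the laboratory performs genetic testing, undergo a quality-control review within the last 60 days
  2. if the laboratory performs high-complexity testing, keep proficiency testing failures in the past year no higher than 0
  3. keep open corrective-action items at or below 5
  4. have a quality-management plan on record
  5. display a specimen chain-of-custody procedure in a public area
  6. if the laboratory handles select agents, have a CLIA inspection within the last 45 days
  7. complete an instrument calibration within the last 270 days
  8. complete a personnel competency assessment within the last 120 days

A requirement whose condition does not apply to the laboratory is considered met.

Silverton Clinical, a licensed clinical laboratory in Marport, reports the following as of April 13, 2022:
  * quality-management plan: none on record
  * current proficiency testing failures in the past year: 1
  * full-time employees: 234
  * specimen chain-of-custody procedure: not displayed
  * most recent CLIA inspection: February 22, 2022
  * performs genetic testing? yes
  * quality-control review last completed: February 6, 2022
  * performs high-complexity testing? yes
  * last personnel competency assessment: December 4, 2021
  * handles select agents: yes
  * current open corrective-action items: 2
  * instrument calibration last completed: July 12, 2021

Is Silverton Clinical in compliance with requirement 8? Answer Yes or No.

No

8. personnel competency assessment 130 days ago vs limit 120 → not met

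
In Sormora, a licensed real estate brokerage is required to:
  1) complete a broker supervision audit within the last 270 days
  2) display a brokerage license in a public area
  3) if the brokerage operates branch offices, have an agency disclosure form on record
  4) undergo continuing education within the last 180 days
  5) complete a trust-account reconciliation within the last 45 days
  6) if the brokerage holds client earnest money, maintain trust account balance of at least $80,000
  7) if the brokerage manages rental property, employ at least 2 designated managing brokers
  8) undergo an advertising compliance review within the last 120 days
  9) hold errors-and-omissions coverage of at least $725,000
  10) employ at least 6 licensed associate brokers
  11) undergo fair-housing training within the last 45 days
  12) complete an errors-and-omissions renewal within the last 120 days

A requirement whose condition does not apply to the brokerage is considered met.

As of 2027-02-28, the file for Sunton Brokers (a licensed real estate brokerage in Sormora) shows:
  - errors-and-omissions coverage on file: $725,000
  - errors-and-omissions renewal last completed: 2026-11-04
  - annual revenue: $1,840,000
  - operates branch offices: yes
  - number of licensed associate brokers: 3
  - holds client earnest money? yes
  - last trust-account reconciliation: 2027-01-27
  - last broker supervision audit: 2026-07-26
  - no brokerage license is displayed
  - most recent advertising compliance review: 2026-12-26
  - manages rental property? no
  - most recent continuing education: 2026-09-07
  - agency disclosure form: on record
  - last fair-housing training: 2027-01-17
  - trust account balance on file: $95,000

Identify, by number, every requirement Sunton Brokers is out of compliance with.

2, 10

1. broker supervision audit 217 days ago vs limit 270 → met
2. brokerage license absent → not met
3. condition 'operates branch offices' holds; agency disclosure form present → met
4. continuing education 174 days ago vs limit 180 → met
5. trust-account reconciliation 32 days ago vs limit 45 → met
6. condition 'holds client earnest money' holds; trust account balance $95,000 ≥ $80,000 → met
7. condition 'manages rental property' does not hold → requirement n/a → met
8. advertising compliance review 64 days ago vs limit 120 → met
9. errors-and-omissions coverage $725,000 ≥ $725,000 → met
10. licensed associate brokers 3 < 6 → not met
11. fair-housing training 42 days ago vs limit 45 → met
12. errors-and-omissions renewal 116 days ago vs limit 120 → met
Not met: 2, 10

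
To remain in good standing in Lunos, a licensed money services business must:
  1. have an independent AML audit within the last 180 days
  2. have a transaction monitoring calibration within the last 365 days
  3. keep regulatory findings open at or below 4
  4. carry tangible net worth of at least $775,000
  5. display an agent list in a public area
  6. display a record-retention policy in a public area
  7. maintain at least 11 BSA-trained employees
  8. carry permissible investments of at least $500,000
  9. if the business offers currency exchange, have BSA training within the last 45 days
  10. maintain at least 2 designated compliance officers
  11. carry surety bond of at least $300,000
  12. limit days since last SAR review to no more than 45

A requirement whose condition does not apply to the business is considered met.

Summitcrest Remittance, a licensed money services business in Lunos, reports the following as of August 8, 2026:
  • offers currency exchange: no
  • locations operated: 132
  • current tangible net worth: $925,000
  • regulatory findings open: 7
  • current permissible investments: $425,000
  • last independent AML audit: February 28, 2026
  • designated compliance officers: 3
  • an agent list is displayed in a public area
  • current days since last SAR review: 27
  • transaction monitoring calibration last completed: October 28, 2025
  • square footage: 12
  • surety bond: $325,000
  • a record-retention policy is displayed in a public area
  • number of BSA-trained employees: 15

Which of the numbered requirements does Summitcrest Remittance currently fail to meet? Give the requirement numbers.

3, 8

1. independent AML audit 161 days ago vs limit 180 → met
2. transaction monitoring calibration 284 days ago vs limit 365 → met
3. regulatory findings open 7 > 4 → not met
4. tangible net worth $925,000 ≥ $775,000 → met
5. agent list present → met
6. record-retention policy present → met
7. BSA-trained employees 15 ≥ 11 → met
8. permissible investments $425,000 < $500,000 → not met
9. condition 'offers currency exchange' does not hold → requirement n/a → met
10. designated compliance officers 3 ≥ 2 → met
11. surety bond $325,000 ≥ $300,000 → met
12. days since last SAR review 27 ≤ 45 → met
Not met: 3, 8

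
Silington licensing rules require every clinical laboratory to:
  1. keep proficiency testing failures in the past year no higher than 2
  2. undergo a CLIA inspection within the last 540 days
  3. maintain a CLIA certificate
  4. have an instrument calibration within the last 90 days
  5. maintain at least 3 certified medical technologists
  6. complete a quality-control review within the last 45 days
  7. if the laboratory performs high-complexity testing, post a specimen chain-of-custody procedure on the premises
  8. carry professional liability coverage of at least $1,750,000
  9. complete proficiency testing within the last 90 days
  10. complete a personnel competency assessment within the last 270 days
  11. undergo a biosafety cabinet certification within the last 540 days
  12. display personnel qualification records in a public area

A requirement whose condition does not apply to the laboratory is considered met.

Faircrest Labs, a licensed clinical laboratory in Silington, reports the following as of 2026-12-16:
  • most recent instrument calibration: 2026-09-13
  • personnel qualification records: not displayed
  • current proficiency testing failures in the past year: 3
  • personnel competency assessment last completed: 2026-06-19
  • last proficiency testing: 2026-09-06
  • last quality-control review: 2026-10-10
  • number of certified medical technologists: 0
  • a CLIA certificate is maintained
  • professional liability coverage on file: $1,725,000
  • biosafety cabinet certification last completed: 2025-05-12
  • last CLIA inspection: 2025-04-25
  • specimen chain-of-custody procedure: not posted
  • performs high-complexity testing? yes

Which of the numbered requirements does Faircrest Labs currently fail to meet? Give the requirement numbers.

1. proficiency testing failures in the past year 3 > 2 → not met
2. CLIA inspection 600 days ago vs limit 540 → not met
3. CLIA certificate present → met
4. instrument calibration 94 days ago vs limit 90 → not met
5. certified medical technologists 0 < 3 → not met
6. quality-control review 67 days ago vs limit 45 → not met
7. condition 'performs high-complexity testing' holds; specimen chain-of-custody procedure absent → not met
8. professional liability coverage $1,725,000 < $1,750,000 → not met
9. proficiency testing 101 days ago vs limit 90 → not met
10. personnel competency assessment 180 days ago vs limit 270 → met
11. biosafety cabinet certification 583 days ago vs limit 540 → not met
12. personnel qualification records absent → not met
Not met: 1, 2, 4, 5, 6, 7, 8, 9, 11, 12

1, 2, 4, 5, 6, 7, 8, 9, 11, 12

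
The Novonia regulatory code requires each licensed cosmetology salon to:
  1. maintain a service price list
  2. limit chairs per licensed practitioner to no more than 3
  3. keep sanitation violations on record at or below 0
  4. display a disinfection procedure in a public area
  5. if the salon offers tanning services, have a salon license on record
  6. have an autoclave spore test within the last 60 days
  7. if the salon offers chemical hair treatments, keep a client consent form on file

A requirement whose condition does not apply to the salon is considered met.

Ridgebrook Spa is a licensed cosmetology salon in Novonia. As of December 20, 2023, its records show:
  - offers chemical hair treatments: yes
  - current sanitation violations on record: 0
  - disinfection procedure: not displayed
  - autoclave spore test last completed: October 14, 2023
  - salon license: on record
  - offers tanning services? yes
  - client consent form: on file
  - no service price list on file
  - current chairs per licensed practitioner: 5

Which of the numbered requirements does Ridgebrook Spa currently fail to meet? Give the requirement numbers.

1. service price list absent → not met
2. chairs per licensed practitioner 5 > 3 → not met
3. sanitation violations on record 0 ≤ 0 → met
4. disinfection procedure absent → not met
5. condition 'offers tanning services' holds; salon license present → met
6. autoclave spore test 67 days ago vs limit 60 → not met
7. condition 'offers chemical hair treatments' holds; client consent form present → met
Not met: 1, 2, 4, 6

1, 2, 4, 6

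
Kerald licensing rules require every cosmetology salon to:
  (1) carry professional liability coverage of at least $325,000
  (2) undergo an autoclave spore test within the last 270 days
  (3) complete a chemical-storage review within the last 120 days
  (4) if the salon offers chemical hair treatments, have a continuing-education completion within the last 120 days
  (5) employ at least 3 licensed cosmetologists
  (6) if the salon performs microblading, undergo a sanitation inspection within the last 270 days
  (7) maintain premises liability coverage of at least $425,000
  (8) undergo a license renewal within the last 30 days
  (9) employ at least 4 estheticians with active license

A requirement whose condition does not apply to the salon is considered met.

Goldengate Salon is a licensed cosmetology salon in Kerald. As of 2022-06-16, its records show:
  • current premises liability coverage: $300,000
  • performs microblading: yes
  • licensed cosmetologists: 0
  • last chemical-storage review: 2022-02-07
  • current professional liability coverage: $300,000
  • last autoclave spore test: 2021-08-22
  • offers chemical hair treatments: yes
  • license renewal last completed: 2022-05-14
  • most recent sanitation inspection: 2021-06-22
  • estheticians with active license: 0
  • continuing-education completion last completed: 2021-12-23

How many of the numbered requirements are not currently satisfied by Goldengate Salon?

9

1. professional liability coverage $300,000 < $325,000 → not met
2. autoclave spore test 298 days ago vs limit 270 → not met
3. chemical-storage review 129 days ago vs limit 120 → not met
4. condition 'offers chemical hair treatments' holds; continuing-education completion 175 days ago vs limit 120 → not met
5. licensed cosmetologists 0 < 3 → not met
6. condition 'performs microblading' holds; sanitation inspection 359 days ago vs limit 270 → not met
7. premises liability coverage $300,000 < $425,000 → not met
8. license renewal 33 days ago vs limit 30 → not met
9. estheticians with active license 0 < 4 → not met
Not met: 9 of 9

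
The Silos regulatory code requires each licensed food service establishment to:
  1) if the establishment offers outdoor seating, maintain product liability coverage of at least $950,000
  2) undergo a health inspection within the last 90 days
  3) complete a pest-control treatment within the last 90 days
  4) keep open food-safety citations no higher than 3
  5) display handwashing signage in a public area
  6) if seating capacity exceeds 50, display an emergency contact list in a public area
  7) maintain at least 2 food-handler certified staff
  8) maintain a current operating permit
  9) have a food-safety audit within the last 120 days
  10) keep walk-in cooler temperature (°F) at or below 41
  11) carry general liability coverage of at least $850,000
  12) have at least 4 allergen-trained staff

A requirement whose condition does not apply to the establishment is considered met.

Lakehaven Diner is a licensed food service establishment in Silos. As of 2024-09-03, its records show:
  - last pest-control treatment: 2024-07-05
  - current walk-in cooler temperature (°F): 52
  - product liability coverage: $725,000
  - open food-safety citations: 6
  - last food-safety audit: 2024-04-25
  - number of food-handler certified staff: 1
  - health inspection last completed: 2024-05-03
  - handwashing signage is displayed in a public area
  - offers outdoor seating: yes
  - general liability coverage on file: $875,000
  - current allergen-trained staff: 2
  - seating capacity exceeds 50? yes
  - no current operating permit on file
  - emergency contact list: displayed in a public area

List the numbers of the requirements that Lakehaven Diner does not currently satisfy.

1. condition 'offers outdoor seating' holds; product liability coverage $725,000 < $950,000 → not met
2. health inspection 123 days ago vs limit 90 → not met
3. pest-control treatment 60 days ago vs limit 90 → met
4. open food-safety citations 6 > 3 → not met
5. handwashing signage present → met
6. condition 'seating capacity exceeds 50' holds; emergency contact list present → met
7. food-handler certified staff 1 < 2 → not met
8. current operating permit absent → not met
9. food-safety audit 131 days ago vs limit 120 → not met
10. walk-in cooler temperature (°F) 52 > 41 → not met
11. general liability coverage $875,000 ≥ $850,000 → met
12. allergen-trained staff 2 < 4 → not met
Not met: 1, 2, 4, 7, 8, 9, 10, 12

1, 2, 4, 7, 8, 9, 10, 12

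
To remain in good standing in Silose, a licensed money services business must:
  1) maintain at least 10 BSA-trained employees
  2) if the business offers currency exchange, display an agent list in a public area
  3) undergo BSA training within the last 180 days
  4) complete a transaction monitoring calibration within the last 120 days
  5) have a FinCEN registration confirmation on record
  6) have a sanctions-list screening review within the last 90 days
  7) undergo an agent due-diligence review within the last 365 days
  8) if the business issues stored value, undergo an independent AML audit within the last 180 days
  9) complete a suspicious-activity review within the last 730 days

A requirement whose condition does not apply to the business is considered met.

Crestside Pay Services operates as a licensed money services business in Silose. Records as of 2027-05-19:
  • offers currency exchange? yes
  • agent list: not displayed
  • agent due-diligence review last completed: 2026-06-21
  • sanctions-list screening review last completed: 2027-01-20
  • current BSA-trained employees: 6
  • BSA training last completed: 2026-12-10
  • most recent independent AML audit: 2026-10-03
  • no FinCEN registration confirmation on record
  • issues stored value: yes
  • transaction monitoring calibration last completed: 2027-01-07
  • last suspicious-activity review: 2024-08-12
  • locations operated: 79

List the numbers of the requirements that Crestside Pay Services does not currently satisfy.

1. BSA-trained employees 6 < 10 → not met
2. condition 'offers currency exchange' holds; agent list absent → not met
3. BSA training 160 days ago vs limit 180 → met
4. transaction monitoring calibration 132 days ago vs limit 120 → not met
5. FinCEN registration confirmation absent → not met
6. sanctions-list screening review 119 days ago vs limit 90 → not met
7. agent due-diligence review 332 days ago vs limit 365 → met
8. condition 'issues stored value' holds; independent AML audit 228 days ago vs limit 180 → not met
9. suspicious-activity review 1010 days ago vs limit 730 → not met
Not met: 1, 2, 4, 5, 6, 8, 9

1, 2, 4, 5, 6, 8, 9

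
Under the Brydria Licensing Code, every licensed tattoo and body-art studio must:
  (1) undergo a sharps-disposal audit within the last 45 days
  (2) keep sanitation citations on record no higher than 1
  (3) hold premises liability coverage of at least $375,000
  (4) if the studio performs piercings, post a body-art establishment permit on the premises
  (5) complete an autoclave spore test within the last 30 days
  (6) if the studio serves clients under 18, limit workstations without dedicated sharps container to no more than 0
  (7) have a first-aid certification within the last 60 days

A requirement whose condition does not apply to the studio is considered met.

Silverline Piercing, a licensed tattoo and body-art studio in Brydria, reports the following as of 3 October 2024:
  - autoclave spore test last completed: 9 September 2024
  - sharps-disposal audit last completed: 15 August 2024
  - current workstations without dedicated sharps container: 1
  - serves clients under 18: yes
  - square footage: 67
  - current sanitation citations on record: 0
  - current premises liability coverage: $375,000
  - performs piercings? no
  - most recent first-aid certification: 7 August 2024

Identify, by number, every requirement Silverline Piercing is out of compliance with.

1. sharps-disposal audit 49 days ago vs limit 45 → not met
2. sanitation citations on record 0 ≤ 1 → met
3. premises liability coverage $375,000 ≥ $375,000 → met
4. condition 'performs piercings' does not hold → requirement n/a → met
5. autoclave spore test 24 days ago vs limit 30 → met
6. condition 'serves clients under 18' holds; workstations without dedicated sharps container 1 > 0 → not met
7. first-aid certification 57 days ago vs limit 60 → met
Not met: 1, 6

1, 6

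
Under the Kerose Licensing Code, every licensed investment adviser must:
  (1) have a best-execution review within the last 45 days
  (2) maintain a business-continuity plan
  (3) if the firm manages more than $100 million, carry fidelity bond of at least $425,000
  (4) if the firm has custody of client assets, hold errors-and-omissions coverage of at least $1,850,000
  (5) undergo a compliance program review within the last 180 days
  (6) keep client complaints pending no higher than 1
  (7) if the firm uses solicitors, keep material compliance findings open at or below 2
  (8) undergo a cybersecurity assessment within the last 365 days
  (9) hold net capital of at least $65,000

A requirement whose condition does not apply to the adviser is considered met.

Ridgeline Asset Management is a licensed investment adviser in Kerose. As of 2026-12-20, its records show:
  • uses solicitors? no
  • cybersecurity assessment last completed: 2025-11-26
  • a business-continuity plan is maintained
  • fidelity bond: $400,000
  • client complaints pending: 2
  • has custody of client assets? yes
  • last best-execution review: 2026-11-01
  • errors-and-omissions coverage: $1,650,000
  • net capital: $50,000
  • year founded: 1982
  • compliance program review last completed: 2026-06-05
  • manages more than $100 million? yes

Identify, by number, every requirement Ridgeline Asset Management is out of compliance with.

1. best-execution review 49 days ago vs limit 45 → not met
2. business-continuity plan present → met
3. condition 'manages more than $100 million' holds; fidelity bond $400,000 < $425,000 → not met
4. condition 'has custody of client assets' holds; errors-and-omissions coverage $1,650,000 < $1,850,000 → not met
5. compliance program review 198 days ago vs limit 180 → not met
6. client complaints pending 2 > 1 → not met
7. condition 'uses solicitors' does not hold → requirement n/a → met
8. cybersecurity assessment 389 days ago vs limit 365 → not met
9. net capital $50,000 < $65,000 → not met
Not met: 1, 3, 4, 5, 6, 8, 9

1, 3, 4, 5, 6, 8, 9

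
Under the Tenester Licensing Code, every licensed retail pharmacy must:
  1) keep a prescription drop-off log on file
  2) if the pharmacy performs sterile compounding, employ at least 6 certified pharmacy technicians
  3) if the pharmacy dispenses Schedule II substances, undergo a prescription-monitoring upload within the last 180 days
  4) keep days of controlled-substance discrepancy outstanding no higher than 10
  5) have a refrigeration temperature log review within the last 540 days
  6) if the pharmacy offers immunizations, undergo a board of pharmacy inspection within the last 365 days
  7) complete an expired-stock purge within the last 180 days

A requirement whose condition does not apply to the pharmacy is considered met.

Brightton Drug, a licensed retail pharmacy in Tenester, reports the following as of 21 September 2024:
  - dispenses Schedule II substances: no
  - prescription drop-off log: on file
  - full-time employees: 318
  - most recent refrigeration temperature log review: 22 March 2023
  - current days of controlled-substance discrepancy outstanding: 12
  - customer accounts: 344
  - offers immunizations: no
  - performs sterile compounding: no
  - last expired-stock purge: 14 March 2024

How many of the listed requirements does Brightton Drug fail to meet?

1. prescription drop-off log present → met
2. condition 'performs sterile compounding' does not hold → requirement n/a → met
3. condition 'dispenses Schedule II substances' does not hold → requirement n/a → met
4. days of controlled-substance discrepancy outstanding 12 > 10 → not met
5. refrigeration temperature log review 549 days ago vs limit 540 → not met
6. condition 'offers immunizations' does not hold → requirement n/a → met
7. expired-stock purge 191 days ago vs limit 180 → not met
Not met: 3 of 7

3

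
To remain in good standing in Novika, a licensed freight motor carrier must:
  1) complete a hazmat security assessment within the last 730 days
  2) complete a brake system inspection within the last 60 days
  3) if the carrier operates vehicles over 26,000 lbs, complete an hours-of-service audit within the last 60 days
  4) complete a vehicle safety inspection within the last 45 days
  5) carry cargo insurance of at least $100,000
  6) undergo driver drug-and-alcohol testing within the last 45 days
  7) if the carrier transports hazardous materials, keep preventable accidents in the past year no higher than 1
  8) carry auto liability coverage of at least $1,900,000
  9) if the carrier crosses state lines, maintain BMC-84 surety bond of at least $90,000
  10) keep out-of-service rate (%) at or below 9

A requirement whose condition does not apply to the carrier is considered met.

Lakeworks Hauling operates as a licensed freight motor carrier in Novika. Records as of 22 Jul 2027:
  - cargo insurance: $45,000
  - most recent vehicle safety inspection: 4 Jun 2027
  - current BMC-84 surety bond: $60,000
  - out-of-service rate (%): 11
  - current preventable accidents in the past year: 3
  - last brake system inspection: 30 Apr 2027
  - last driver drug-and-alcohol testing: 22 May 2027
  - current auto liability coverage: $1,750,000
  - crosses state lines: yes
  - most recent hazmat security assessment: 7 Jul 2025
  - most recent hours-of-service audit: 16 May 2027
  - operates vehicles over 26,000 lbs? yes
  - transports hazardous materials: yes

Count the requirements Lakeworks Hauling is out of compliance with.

10

1. hazmat security assessment 745 days ago vs limit 730 → not met
2. brake system inspection 83 days ago vs limit 60 → not met
3. condition 'operates vehicles over 26,000 lbs' holds; hours-of-service audit 67 days ago vs limit 60 → not met
4. vehicle safety inspection 48 days ago vs limit 45 → not met
5. cargo insurance $45,000 < $100,000 → not met
6. driver drug-and-alcohol testing 61 days ago vs limit 45 → not met
7. condition 'transports hazardous materials' holds; preventable accidents in the past year 3 > 1 → not met
8. auto liability coverage $1,750,000 < $1,900,000 → not met
9. condition 'crosses state lines' holds; BMC-84 surety bond $60,000 < $90,000 → not met
10. out-of-service rate (%) 11 > 9 → not met
Not met: 10 of 10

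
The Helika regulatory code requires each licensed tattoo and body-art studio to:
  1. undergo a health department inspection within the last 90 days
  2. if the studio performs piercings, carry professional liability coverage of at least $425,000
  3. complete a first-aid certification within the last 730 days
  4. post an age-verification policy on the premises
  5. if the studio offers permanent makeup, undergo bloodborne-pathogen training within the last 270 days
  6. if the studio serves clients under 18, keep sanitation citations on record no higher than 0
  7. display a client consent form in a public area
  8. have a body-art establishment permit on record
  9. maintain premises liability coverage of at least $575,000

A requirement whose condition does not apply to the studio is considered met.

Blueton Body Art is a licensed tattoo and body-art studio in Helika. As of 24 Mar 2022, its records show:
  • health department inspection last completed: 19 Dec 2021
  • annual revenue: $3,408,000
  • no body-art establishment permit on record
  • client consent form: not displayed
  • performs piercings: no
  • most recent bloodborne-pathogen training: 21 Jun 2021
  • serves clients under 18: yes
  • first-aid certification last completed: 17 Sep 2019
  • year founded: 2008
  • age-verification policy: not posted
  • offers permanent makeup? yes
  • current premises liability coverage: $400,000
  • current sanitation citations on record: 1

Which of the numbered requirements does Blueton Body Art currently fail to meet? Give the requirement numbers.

1, 3, 4, 5, 6, 7, 8, 9

1. health department inspection 95 days ago vs limit 90 → not met
2. condition 'performs piercings' does not hold → requirement n/a → met
3. first-aid certification 919 days ago vs limit 730 → not met
4. age-verification policy absent → not met
5. condition 'offers permanent makeup' holds; bloodborne-pathogen training 276 days ago vs limit 270 → not met
6. condition 'serves clients under 18' holds; sanitation citations on record 1 > 0 → not met
7. client consent form absent → not met
8. body-art establishment permit absent → not met
9. premises liability coverage $400,000 < $575,000 → not met
Not met: 1, 3, 4, 5, 6, 7, 8, 9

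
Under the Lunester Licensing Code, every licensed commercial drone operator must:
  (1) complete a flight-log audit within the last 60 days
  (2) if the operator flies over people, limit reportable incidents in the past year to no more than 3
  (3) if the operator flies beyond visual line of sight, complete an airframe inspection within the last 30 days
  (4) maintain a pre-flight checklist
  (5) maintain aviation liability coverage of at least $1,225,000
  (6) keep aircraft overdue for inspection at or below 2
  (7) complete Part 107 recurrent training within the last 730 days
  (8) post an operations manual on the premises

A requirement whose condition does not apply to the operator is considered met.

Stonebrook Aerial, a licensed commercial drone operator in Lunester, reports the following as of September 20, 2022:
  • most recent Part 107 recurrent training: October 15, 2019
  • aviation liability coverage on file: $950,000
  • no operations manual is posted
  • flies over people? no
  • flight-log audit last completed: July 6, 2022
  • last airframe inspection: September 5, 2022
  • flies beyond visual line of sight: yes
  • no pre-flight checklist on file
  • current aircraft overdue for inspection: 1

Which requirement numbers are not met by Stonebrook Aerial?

1, 4, 5, 7, 8

1. flight-log audit 76 days ago vs limit 60 → not met
2. condition 'flies over people' does not hold → requirement n/a → met
3. condition 'flies beyond visual line of sight' holds; airframe inspection 15 days ago vs limit 30 → met
4. pre-flight checklist absent → not met
5. aviation liability coverage $950,000 < $1,225,000 → not met
6. aircraft overdue for inspection 1 ≤ 2 → met
7. Part 107 recurrent training 1071 days ago vs limit 730 → not met
8. operations manual absent → not met
Not met: 1, 4, 5, 7, 8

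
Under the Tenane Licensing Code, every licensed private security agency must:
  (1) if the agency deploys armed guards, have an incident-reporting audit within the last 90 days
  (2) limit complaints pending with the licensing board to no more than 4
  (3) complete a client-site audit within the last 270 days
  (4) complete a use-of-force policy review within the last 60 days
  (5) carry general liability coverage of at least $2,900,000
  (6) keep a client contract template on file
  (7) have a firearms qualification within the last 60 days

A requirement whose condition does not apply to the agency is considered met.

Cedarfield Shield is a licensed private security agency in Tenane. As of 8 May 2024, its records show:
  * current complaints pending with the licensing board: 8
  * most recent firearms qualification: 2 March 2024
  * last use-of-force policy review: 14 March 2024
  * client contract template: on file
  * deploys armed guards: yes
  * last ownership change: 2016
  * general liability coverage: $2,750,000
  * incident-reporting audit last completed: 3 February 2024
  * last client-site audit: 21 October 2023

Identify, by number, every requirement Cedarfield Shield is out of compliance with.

1, 2, 5, 7

1. condition 'deploys armed guards' holds; incident-reporting audit 95 days ago vs limit 90 → not met
2. complaints pending with the licensing board 8 > 4 → not met
3. client-site audit 200 days ago vs limit 270 → met
4. use-of-force policy review 55 days ago vs limit 60 → met
5. general liability coverage $2,750,000 < $2,900,000 → not met
6. client contract template present → met
7. firearms qualification 67 days ago vs limit 60 → not met
Not met: 1, 2, 5, 7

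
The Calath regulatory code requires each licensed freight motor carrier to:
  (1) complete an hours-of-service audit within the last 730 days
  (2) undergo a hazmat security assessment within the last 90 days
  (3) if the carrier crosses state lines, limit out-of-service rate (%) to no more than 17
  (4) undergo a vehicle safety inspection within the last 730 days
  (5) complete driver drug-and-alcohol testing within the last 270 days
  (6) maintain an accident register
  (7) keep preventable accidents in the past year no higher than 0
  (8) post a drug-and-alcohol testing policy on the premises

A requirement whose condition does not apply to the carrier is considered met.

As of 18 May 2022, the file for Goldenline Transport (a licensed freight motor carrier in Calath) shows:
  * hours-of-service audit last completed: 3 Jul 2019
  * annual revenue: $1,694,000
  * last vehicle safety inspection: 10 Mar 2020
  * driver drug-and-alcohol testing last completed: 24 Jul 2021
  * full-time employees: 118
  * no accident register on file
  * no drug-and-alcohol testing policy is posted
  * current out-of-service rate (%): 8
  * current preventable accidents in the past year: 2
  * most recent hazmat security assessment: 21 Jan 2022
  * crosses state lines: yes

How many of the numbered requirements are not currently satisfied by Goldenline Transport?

1. hours-of-service audit 1050 days ago vs limit 730 → not met
2. hazmat security assessment 117 days ago vs limit 90 → not met
3. condition 'crosses state lines' holds; out-of-service rate (%) 8 ≤ 17 → met
4. vehicle safety inspection 799 days ago vs limit 730 → not met
5. driver drug-and-alcohol testing 298 days ago vs limit 270 → not met
6. accident register absent → not met
7. preventable accidents in the past year 2 > 0 → not met
8. drug-and-alcohol testing policy absent → not met
Not met: 7 of 8

7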